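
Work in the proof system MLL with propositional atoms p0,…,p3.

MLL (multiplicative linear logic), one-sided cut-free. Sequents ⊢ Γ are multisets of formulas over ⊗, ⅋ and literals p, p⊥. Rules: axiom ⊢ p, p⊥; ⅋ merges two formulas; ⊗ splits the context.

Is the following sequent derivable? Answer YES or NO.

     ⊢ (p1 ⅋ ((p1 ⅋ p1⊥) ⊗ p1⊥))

Proof tree:
[⅋]  ⊢ (p1 ⅋ ((p1 ⅋ p1⊥) ⊗ p1⊥))
  [⊗]  ⊢ p1, ((p1 ⅋ p1⊥) ⊗ p1⊥)
    [⅋]  ⊢ (p1 ⅋ p1⊥)
      [Ax]  ⊢ p1, p1⊥
    [Ax]  ⊢ p1, p1⊥

Result: YES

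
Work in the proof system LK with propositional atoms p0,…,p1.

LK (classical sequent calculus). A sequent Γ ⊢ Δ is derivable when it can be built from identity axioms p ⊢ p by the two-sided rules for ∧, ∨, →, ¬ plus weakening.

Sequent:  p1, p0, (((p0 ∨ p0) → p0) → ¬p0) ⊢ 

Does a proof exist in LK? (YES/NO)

Derivation trace:
[→L] p1, p0, (((p0 ∨ p0) → p0) → ¬p0) ⊢ 
  [→R] p1 ⊢ ((p0 ∨ p0) → p0)
    [WL] (p0 ∨ p0), p1 ⊢ p0
      [∨L] (p0 ∨ p0) ⊢ p0
        [Ax] p0 ⊢ p0
        [Ax] p0 ⊢ p0
  [¬L] p0, ¬p0 ⊢ 
    [Ax] p0 ⊢ p0

Result: YES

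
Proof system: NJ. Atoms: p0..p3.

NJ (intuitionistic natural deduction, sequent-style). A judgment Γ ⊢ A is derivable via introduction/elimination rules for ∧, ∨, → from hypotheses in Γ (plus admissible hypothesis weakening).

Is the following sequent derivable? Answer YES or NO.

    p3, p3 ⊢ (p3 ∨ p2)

Derivation (root first):
[∨I₁] p3, p3 ⊢ (p3 ∨ p2)
  [Wk] p3, p3 ⊢ p3
    [Ax] p3 ⊢ p3

Result: YES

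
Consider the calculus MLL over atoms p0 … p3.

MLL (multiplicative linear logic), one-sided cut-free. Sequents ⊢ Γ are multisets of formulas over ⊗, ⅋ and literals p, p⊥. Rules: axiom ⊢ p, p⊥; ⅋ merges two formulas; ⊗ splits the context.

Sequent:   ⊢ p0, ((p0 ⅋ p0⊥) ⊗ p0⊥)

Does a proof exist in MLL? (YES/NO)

Derivation trace:
[⊗]  ⊢ p0, ((p0 ⅋ p0⊥) ⊗ p0⊥)
  [⅋]  ⊢ (p0 ⅋ p0⊥)
    [Ax]  ⊢ p0, p0⊥
  [Ax]  ⊢ p0, p0⊥

Result: YES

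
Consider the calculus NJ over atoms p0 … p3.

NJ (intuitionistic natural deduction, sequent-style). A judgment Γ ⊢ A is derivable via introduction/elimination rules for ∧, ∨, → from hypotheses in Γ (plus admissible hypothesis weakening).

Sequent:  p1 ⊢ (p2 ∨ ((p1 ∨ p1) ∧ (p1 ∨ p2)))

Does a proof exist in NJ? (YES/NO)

Proof tree:
[∨I₂] p1 ⊢ (p2 ∨ ((p1 ∨ p1) ∧ (p1 ∨ p2)))
  [∧I] p1 ⊢ ((p1 ∨ p1) ∧ (p1 ∨ p2))
    [∨I₂] p1 ⊢ (p1 ∨ p1)
      [Ax] p1 ⊢ p1
    [∨I₁] p1 ⊢ (p1 ∨ p2)
      [Ax] p1 ⊢ p1

Result: YES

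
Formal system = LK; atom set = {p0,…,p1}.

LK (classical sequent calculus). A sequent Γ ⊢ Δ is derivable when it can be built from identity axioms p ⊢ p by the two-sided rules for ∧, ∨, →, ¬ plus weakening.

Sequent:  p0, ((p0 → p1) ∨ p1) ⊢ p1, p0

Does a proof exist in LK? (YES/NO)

Proof tree:
[∨L] p0, ((p0 → p1) ∨ p1) ⊢ p1, p0
  [→L] p0, (p0 → p1) ⊢ p1, p0
    [Ax] p0 ⊢ p0
    [WR] p1 ⊢ p1, p0
      [Ax] p1 ⊢ p1
  [Ax] p1 ⊢ p1

Result: YES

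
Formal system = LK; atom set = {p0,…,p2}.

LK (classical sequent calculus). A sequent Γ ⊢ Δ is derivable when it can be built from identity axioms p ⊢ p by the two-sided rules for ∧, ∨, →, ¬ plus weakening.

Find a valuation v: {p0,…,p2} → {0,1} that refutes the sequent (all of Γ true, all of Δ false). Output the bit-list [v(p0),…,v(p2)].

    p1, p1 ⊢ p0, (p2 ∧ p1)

Search for a countermodel by truth-table:
  v=000: Γ:[p1=F, p1=F] Δ:[p0=F, (p2 ∧ p1)=F] refutes=False
  v=001: Γ:[p1=F, p1=F] Δ:[p0=F, (p2 ∧ p1)=F] refutes=False
  v=010: Γ:[p1=T, p1=T] Δ:[p0=F, (p2 ∧ p1)=F] refutes=True  ← countermodel

Result: [0, 1, 0]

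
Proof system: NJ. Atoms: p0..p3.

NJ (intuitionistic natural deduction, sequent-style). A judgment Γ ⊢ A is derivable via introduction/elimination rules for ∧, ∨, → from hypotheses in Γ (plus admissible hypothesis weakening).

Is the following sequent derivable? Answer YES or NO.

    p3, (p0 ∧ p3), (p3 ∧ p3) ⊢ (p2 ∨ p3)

Derivation (root first):
[∨I₂] p3, (p0 ∧ p3), (p3 ∧ p3) ⊢ (p2 ∨ p3)
  [Wk] p3, (p0 ∧ p3), (p3 ∧ p3) ⊢ p3
    [Wk] p3, (p0 ∧ p3) ⊢ p3
      [Ax] p3 ⊢ p3

Result: YES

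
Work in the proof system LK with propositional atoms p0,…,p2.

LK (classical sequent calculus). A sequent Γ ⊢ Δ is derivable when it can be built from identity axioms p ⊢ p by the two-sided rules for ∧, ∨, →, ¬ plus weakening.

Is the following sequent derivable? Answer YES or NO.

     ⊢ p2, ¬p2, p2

Derivation trace:
[WR]  ⊢ p2, ¬p2, p2
  [¬R]  ⊢ p2, ¬p2
    [Ax] p2 ⊢ p2

Result: YES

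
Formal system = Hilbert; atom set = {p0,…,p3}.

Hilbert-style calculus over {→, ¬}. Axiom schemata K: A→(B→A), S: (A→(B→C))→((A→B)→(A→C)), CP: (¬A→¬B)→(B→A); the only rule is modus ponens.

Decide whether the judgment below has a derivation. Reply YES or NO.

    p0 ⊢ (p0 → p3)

Search for a countermodel by truth-table:
  v=0000: Γ:[p0=F] Δ:[(p0 → p3)=T] refutes=False
  v=0001: Γ:[p0=F] Δ:[(p0 → p3)=T] refutes=False
  v=0010: Γ:[p0=F] Δ:[(p0 → p3)=T] refutes=False
  v=0011: Γ:[p0=F] Δ:[(p0 → p3)=T] refutes=False
  v=0100: Γ:[p0=F] Δ:[(p0 → p3)=T] refutes=False
  v=0101: Γ:[p0=F] Δ:[(p0 → p3)=T] refutes=False
  v=0110: Γ:[p0=F] Δ:[(p0 → p3)=T] refutes=False
  v=0111: Γ:[p0=F] Δ:[(p0 → p3)=T] refutes=False
  v=1000: Γ:[p0=T] Δ:[(p0 → p3)=F] refutes=True  ← countermodel

Result: NO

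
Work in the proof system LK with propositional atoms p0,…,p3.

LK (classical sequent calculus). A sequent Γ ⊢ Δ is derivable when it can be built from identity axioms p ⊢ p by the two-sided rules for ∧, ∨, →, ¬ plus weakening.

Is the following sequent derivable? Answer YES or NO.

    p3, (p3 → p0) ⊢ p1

Enumerate valuations to refute Γ ⊢ Δ:
  v=0000: Γ:[p3=F, (p3 → p0)=T] Δ:[p1=F] refutes=False
  v=0001: Γ:[p3=T, (p3 → p0)=F] Δ:[p1=F] refutes=False
  v=0010: Γ:[p3=F, (p3 → p0)=T] Δ:[p1=F] refutes=False
  v=0011: Γ:[p3=T, (p3 → p0)=F] Δ:[p1=F] refutes=False
  v=0100: Γ:[p3=F, (p3 → p0)=T] Δ:[p1=T] refutes=False
  v=0101: Γ:[p3=T, (p3 → p0)=F] Δ:[p1=T] refutes=False
  v=0110: Γ:[p3=F, (p3 → p0)=T] Δ:[p1=T] refutes=False
  v=0111: Γ:[p3=T, (p3 → p0)=F] Δ:[p1=T] refutes=False
  v=1000: Γ:[p3=F, (p3 → p0)=T] Δ:[p1=F] refutes=False
  v=1001: Γ:[p3=T, (p3 → p0)=T] Δ:[p1=F] refutes=True  ← countermodel

Result: NO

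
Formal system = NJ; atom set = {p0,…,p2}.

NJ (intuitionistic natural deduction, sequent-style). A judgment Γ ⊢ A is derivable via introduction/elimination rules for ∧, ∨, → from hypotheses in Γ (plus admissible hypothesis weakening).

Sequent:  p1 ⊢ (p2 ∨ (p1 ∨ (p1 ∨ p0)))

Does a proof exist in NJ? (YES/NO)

Derivation (root first):
[∨I₂] p1 ⊢ (p2 ∨ (p1 ∨ (p1 ∨ p0)))
  [∨I₂] p1 ⊢ (p1 ∨ (p1 ∨ p0))
    [∨I₁] p1 ⊢ (p1 ∨ p0)
      [Ax] p1 ⊢ p1

Result: YES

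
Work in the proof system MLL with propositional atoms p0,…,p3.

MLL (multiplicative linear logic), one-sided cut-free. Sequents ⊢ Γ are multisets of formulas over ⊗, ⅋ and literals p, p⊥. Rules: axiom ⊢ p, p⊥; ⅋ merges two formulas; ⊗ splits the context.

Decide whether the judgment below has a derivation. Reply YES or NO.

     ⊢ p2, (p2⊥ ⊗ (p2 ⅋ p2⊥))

Derivation (root first):
[⊗]  ⊢ p2, (p2⊥ ⊗ (p2 ⅋ p2⊥))
  [Ax]  ⊢ p2, p2⊥
  [⅋]  ⊢ (p2 ⅋ p2⊥)
    [Ax]  ⊢ p2, p2⊥

Result: YES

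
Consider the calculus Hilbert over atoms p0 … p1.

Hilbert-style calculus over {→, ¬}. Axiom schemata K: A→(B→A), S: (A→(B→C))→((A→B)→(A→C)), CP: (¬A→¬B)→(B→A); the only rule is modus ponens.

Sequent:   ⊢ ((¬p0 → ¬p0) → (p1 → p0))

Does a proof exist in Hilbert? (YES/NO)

Search for a countermodel by truth-table:
  v=00: Γ:[] Δ:[((¬p0 → ¬p0) → (p1 → p0))=T] refutes=False
  v=01: Γ:[] Δ:[((¬p0 → ¬p0) → (p1 → p0))=F] refutes=True  ← countermodel

Result: NO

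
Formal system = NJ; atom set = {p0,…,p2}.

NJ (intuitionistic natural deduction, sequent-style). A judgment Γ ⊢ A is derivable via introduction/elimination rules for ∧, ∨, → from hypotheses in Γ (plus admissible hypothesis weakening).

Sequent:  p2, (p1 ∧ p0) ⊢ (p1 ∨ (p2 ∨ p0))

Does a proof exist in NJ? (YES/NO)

Derivation (root first):
[Wk] p2, (p1 ∧ p0) ⊢ (p1 ∨ (p2 ∨ p0))
  [∨I₂] p2 ⊢ (p1 ∨ (p2 ∨ p0))
    [∨I₁] p2 ⊢ (p2 ∨ p0)
      [Ax] p2 ⊢ p2

Result: YES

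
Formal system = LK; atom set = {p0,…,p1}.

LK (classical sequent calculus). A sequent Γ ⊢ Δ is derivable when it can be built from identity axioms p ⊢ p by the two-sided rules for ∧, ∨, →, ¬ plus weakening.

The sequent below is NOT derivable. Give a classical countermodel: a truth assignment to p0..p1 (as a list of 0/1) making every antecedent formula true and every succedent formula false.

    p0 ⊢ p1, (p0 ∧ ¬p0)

Truth-table refutation:
  v=00: Γ:[p0=F] Δ:[p1=F, (p0 ∧ ¬p0)=F] refutes=False
  v=01: Γ:[p0=F] Δ:[p1=T, (p0 ∧ ¬p0)=F] refutes=False
  v=10: Γ:[p0=T] Δ:[p1=F, (p0 ∧ ¬p0)=F] refutes=True  ← countermodel

Result: [1, 0]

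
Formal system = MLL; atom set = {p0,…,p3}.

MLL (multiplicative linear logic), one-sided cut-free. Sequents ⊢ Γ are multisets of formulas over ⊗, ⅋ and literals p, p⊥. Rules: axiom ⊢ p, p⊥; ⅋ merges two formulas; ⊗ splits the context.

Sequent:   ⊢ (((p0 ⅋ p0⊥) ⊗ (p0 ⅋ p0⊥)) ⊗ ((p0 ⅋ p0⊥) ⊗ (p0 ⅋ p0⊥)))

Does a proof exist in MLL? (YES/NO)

Derivation trace:
[⊗]  ⊢ (((p0 ⅋ p0⊥) ⊗ (p0 ⅋ p0⊥)) ⊗ ((p0 ⅋ p0⊥) ⊗ (p0 ⅋ p0⊥)))
  [⊗]  ⊢ ((p0 ⅋ p0⊥) ⊗ (p0 ⅋ p0⊥))
    [⅋]  ⊢ (p0 ⅋ p0⊥)
      [Ax]  ⊢ p0, p0⊥
    [⅋]  ⊢ (p0 ⅋ p0⊥)
      [Ax]  ⊢ p0, p0⊥
  [⊗]  ⊢ ((p0 ⅋ p0⊥) ⊗ (p0 ⅋ p0⊥))
    [⅋]  ⊢ (p0 ⅋ p0⊥)
      [Ax]  ⊢ p0, p0⊥
    [⅋]  ⊢ (p0 ⅋ p0⊥)
      [Ax]  ⊢ p0, p0⊥

Result: YES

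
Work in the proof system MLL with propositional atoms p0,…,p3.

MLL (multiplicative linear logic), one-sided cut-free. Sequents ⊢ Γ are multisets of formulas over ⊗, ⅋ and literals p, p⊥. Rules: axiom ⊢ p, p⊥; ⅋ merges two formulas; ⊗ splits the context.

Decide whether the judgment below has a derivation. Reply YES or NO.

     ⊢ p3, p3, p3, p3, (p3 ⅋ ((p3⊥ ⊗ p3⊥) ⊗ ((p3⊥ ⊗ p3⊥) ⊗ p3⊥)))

Derivation trace:
[⅋]  ⊢ p3, p3, p3, p3, (p3 ⅋ ((p3⊥ ⊗ p3⊥) ⊗ ((p3⊥ ⊗ p3⊥) ⊗ p3⊥)))
  [⊗]  ⊢ p3, p3, p3, p3, p3, ((p3⊥ ⊗ p3⊥) ⊗ ((p3⊥ ⊗ p3⊥) ⊗ p3⊥))
    [⊗]  ⊢ p3, p3, (p3⊥ ⊗ p3⊥)
      [Ax]  ⊢ p3, p3⊥
      [Ax]  ⊢ p3, p3⊥
    [⊗]  ⊢ p3, p3, p3, ((p3⊥ ⊗ p3⊥) ⊗ p3⊥)
      [⊗]  ⊢ p3, p3, (p3⊥ ⊗ p3⊥)
        [Ax]  ⊢ p3, p3⊥
        [Ax]  ⊢ p3, p3⊥
      [Ax]  ⊢ p3, p3⊥

Result: YES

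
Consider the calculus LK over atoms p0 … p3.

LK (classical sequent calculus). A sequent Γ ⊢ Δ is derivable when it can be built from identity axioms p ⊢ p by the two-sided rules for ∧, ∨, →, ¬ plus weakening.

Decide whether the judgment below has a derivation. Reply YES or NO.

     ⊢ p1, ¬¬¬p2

Enumerate valuations to refute Γ ⊢ Δ:
  v=0000: Γ:[] Δ:[p1=F, ¬¬¬p2=T] refutes=False
  v=0001: Γ:[] Δ:[p1=F, ¬¬¬p2=T] refutes=False
  v=0010: Γ:[] Δ:[p1=F, ¬¬¬p2=F] refutes=True  ← countermodel

Result: NO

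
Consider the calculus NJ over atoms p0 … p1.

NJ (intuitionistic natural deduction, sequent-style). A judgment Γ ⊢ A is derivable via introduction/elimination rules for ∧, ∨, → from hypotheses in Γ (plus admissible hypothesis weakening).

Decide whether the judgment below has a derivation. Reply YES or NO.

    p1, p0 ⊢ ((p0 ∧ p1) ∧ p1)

Derivation (root first):
[∧I] p1, p0 ⊢ ((p0 ∧ p1) ∧ p1)
  [∧I] p1, p0 ⊢ (p0 ∧ p1)
    [Ax] p0 ⊢ p0
    [Ax] p1 ⊢ p1
  [Ax] p1 ⊢ p1

Result: YES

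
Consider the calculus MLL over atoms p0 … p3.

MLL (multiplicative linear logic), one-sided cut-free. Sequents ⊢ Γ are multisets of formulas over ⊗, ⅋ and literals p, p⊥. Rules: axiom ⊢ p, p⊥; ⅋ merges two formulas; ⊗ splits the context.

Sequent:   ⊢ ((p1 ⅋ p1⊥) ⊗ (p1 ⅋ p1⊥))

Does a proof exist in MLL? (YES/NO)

Derivation trace:
[⊗]  ⊢ ((p1 ⅋ p1⊥) ⊗ (p1 ⅋ p1⊥))
  [⅋]  ⊢ (p1 ⅋ p1⊥)
    [Ax]  ⊢ p1, p1⊥
  [⅋]  ⊢ (p1 ⅋ p1⊥)
    [Ax]  ⊢ p1, p1⊥

Result: YES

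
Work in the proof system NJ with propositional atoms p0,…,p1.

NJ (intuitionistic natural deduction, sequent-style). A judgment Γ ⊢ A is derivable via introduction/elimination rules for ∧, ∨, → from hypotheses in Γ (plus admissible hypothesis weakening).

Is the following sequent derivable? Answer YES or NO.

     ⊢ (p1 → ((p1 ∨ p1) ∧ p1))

Proof tree:
[→I]  ⊢ (p1 → ((p1 ∨ p1) ∧ p1))
  [∧I] p1 ⊢ ((p1 ∨ p1) ∧ p1)
    [∨I₂] p1 ⊢ (p1 ∨ p1)
      [Ax] p1 ⊢ p1
    [Ax] p1 ⊢ p1

Result: YES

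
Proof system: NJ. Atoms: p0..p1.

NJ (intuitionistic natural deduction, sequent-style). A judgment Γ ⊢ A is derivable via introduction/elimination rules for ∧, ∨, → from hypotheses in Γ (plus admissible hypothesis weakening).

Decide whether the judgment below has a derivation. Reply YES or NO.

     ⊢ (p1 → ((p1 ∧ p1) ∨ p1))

Proof tree:
[→I]  ⊢ (p1 → ((p1 ∧ p1) ∨ p1))
  [∨I₁] p1 ⊢ ((p1 ∧ p1) ∨ p1)
    [∧I] p1 ⊢ (p1 ∧ p1)
      [Ax] p1 ⊢ p1
      [Ax] p1 ⊢ p1

Result: YES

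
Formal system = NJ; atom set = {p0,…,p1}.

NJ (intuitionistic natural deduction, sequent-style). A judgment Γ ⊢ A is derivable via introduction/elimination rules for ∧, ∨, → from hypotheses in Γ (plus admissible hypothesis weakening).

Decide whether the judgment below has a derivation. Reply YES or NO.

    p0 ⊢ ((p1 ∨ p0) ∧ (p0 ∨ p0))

Derivation (root first):
[∧I] p0 ⊢ ((p1 ∨ p0) ∧ (p0 ∨ p0))
  [∨I₂] p0 ⊢ (p1 ∨ p0)
    [Ax] p0 ⊢ p0
  [∨I₂] p0 ⊢ (p0 ∨ p0)
    [Ax] p0 ⊢ p0

Result: YES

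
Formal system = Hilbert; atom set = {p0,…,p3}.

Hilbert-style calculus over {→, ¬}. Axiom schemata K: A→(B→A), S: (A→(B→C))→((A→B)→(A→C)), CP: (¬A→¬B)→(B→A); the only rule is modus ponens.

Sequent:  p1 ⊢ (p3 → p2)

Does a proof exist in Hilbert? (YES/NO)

Enumerate valuations to refute Γ ⊢ Δ:
  v=0000: Γ:[p1=F] Δ:[(p3 → p2)=T] refutes=False
  v=0001: Γ:[p1=F] Δ:[(p3 → p2)=F] refutes=False
  v=0010: Γ:[p1=F] Δ:[(p3 → p2)=T] refutes=False
  v=0011: Γ:[p1=F] Δ:[(p3 → p2)=T] refutes=False
  v=0100: Γ:[p1=T] Δ:[(p3 → p2)=T] refutes=False
  v=0101: Γ:[p1=T] Δ:[(p3 → p2)=F] refutes=True  ← countermodel

Result: NO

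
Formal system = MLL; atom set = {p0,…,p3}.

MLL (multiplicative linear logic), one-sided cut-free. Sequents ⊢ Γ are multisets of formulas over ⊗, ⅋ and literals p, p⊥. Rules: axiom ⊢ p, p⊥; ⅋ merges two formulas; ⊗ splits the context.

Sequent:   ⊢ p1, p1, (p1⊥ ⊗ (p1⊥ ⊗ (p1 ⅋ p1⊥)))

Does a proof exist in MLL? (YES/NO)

Proof tree:
[⊗]  ⊢ p1, p1, (p1⊥ ⊗ (p1⊥ ⊗ (p1 ⅋ p1⊥)))
  [Ax]  ⊢ p1, p1⊥
  [⊗]  ⊢ p1, (p1⊥ ⊗ (p1 ⅋ p1⊥))
    [Ax]  ⊢ p1, p1⊥
    [⅋]  ⊢ (p1 ⅋ p1⊥)
      [Ax]  ⊢ p1, p1⊥

Result: YES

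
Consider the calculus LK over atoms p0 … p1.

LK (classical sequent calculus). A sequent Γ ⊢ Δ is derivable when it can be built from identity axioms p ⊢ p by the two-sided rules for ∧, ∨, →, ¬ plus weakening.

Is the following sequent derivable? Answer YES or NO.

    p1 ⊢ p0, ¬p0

Proof tree:
[WL] p1 ⊢ p0, ¬p0
  [¬R]  ⊢ p0, ¬p0
    [Ax] p0 ⊢ p0

Result: YES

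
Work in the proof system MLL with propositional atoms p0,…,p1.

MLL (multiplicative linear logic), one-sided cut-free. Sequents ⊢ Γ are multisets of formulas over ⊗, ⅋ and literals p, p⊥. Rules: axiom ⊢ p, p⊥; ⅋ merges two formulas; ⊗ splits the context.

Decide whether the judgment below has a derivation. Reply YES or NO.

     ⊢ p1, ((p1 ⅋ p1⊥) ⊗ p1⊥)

Derivation trace:
[⊗]  ⊢ p1, ((p1 ⅋ p1⊥) ⊗ p1⊥)
  [⅋]  ⊢ (p1 ⅋ p1⊥)
    [Ax]  ⊢ p1, p1⊥
  [Ax]  ⊢ p1, p1⊥

Result: YES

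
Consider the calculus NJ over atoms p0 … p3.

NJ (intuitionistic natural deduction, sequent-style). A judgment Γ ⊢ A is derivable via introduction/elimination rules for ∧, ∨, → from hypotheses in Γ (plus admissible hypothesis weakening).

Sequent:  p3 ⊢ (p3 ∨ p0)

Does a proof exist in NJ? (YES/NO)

Proof tree:
[→E] p3 ⊢ (p3 ∨ p0)
  [→I]  ⊢ (p3 → (p3 ∨ p0))
    [∨I₁] p3 ⊢ (p3 ∨ p0)
      [Ax] p3 ⊢ p3
  [Ax] p3 ⊢ p3

Result: YES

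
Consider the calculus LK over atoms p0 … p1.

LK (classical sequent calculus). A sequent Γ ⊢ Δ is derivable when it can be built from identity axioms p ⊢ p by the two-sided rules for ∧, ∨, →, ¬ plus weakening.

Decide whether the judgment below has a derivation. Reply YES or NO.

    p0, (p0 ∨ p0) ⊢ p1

Enumerate valuations to refute Γ ⊢ Δ:
  v=00: Γ:[p0=F, (p0 ∨ p0)=F] Δ:[p1=F] refutes=False
  v=01: Γ:[p0=F, (p0 ∨ p0)=F] Δ:[p1=T] refutes=False
  v=10: Γ:[p0=T, (p0 ∨ p0)=T] Δ:[p1=F] refutes=True  ← countermodel

Result: NO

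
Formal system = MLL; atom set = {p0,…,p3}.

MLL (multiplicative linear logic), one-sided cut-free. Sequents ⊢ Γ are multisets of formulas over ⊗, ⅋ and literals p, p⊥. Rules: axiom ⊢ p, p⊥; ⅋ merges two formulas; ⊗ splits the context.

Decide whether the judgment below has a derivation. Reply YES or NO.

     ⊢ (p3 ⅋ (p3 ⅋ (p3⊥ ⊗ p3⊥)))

Derivation trace:
[⅋]  ⊢ (p3 ⅋ (p3 ⅋ (p3⊥ ⊗ p3⊥)))
  [⅋]  ⊢ p3, (p3 ⅋ (p3⊥ ⊗ p3⊥))
    [⊗]  ⊢ p3, p3, (p3⊥ ⊗ p3⊥)
      [Ax]  ⊢ p3, p3⊥
      [Ax]  ⊢ p3, p3⊥

Result: YES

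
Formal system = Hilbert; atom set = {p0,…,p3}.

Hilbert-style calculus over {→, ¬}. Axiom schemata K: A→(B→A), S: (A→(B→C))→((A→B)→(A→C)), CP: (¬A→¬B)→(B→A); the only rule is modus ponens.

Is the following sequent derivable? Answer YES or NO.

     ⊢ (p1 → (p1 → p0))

Enumerate valuations to refute Γ ⊢ Δ:
  v=0000: Γ:[] Δ:[(p1 → (p1 → p0))=T] refutes=False
  v=0001: Γ:[] Δ:[(p1 → (p1 → p0))=T] refutes=False
  v=0010: Γ:[] Δ:[(p1 → (p1 → p0))=T] refutes=False
  v=0011: Γ:[] Δ:[(p1 → (p1 → p0))=T] refutes=False
  v=0100: Γ:[] Δ:[(p1 → (p1 → p0))=F] refutes=True  ← countermodel

Result: NO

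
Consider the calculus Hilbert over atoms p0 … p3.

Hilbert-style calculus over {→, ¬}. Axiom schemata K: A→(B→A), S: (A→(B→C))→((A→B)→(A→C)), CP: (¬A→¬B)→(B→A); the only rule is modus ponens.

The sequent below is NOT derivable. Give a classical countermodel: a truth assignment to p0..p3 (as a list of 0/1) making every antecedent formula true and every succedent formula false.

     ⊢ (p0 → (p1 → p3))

Truth-table refutation:
  v=0000: Γ:[] Δ:[(p0 → (p1 → p3))=T] refutes=False
  v=0001: Γ:[] Δ:[(p0 → (p1 → p3))=T] refutes=False
  v=0010: Γ:[] Δ:[(p0 → (p1 → p3))=T] refutes=False
  v=0011: Γ:[] Δ:[(p0 → (p1 → p3))=T] refutes=False
  v=0100: Γ:[] Δ:[(p0 → (p1 → p3))=T] refutes=False
  v=0101: Γ:[] Δ:[(p0 → (p1 → p3))=T] refutes=False
  v=0110: Γ:[] Δ:[(p0 → (p1 → p3))=T] refutes=False
  v=0111: Γ:[] Δ:[(p0 → (p1 → p3))=T] refutes=False
  v=1000: Γ:[] Δ:[(p0 → (p1 → p3))=T] refutes=False
  v=1001: Γ:[] Δ:[(p0 → (p1 → p3))=T] refutes=False
  v=1010: Γ:[] Δ:[(p0 → (p1 → p3))=T] refutes=False
  v=1011: Γ:[] Δ:[(p0 → (p1 → p3))=T] refutes=False
  v=1100: Γ:[] Δ:[(p0 → (p1 → p3))=F] refutes=True  ← countermodel

Result: [1, 1, 0, 0]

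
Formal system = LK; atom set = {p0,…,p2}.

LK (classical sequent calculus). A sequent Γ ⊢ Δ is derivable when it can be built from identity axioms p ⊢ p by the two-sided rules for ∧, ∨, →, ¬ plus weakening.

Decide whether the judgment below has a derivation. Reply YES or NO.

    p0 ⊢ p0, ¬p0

Derivation (root first):
[WL] p0 ⊢ p0, ¬p0
  [¬R]  ⊢ p0, ¬p0
    [Ax] p0 ⊢ p0

Result: YES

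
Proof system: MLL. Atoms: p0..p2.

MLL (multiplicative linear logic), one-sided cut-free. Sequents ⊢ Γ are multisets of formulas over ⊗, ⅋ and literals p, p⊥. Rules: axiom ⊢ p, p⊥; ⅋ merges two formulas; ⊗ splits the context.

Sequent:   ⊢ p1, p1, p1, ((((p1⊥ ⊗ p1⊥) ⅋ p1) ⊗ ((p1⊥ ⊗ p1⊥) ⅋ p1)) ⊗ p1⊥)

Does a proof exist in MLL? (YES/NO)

Proof tree:
[⊗]  ⊢ p1, p1, p1, ((((p1⊥ ⊗ p1⊥) ⅋ p1) ⊗ ((p1⊥ ⊗ p1⊥) ⅋ p1)) ⊗ p1⊥)
  [⊗]  ⊢ p1, p1, (((p1⊥ ⊗ p1⊥) ⅋ p1) ⊗ ((p1⊥ ⊗ p1⊥) ⅋ p1))
    [⅋]  ⊢ p1, ((p1⊥ ⊗ p1⊥) ⅋ p1)
      [⊗]  ⊢ p1, p1, (p1⊥ ⊗ p1⊥)
        [Ax]  ⊢ p1, p1⊥
        [Ax]  ⊢ p1, p1⊥
    [⅋]  ⊢ p1, ((p1⊥ ⊗ p1⊥) ⅋ p1)
      [⊗]  ⊢ p1, p1, (p1⊥ ⊗ p1⊥)
        [Ax]  ⊢ p1, p1⊥
        [Ax]  ⊢ p1, p1⊥
  [Ax]  ⊢ p1, p1⊥

Result: YES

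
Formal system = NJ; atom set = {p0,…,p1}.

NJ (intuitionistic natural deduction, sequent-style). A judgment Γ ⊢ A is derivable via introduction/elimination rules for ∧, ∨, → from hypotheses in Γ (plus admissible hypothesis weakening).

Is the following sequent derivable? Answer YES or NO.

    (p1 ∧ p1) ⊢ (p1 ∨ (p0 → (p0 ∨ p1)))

Derivation trace:
[Wk] (p1 ∧ p1) ⊢ (p1 ∨ (p0 → (p0 ∨ p1)))
  [∨I₂]  ⊢ (p1 ∨ (p0 → (p0 ∨ p1)))
    [→I]  ⊢ (p0 → (p0 ∨ p1))
      [∨I₁] p0 ⊢ (p0 ∨ p1)
        [Ax] p0 ⊢ p0

Result: YES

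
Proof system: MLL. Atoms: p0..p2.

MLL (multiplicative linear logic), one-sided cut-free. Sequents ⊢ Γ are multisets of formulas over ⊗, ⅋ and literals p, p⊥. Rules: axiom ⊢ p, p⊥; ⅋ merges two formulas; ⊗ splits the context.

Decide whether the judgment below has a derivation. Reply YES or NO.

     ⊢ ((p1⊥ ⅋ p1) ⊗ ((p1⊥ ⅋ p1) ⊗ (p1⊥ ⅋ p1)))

Derivation (root first):
[⊗]  ⊢ ((p1⊥ ⅋ p1) ⊗ ((p1⊥ ⅋ p1) ⊗ (p1⊥ ⅋ p1)))
  [⅋]  ⊢ (p1⊥ ⅋ p1)
    [Ax]  ⊢ p1, p1⊥
  [⊗]  ⊢ ((p1⊥ ⅋ p1) ⊗ (p1⊥ ⅋ p1))
    [⅋]  ⊢ (p1⊥ ⅋ p1)
      [Ax]  ⊢ p1, p1⊥
    [⅋]  ⊢ (p1⊥ ⅋ p1)
      [Ax]  ⊢ p1, p1⊥

Result: YES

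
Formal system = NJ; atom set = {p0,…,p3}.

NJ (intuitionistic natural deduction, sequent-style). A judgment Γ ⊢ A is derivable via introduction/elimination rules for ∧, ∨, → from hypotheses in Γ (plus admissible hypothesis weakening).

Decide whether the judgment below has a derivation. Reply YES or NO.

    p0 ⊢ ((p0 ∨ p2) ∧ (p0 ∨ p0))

Proof tree:
[∧I] p0 ⊢ ((p0 ∨ p2) ∧ (p0 ∨ p0))
  [∨I₁] p0 ⊢ (p0 ∨ p2)
    [Ax] p0 ⊢ p0
  [∨I₁] p0 ⊢ (p0 ∨ p0)
    [Ax] p0 ⊢ p0

Result: YES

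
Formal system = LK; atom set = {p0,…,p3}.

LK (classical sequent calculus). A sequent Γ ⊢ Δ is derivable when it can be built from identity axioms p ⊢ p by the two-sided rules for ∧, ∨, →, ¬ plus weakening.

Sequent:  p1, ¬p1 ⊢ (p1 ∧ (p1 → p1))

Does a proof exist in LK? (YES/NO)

Derivation (root first):
[∧R] p1, ¬p1 ⊢ (p1 ∧ (p1 → p1))
  [¬L] p1, ¬p1 ⊢ p1
    [WR] p1 ⊢ p1, p1
      [Ax] p1 ⊢ p1
  [→R]  ⊢ (p1 → p1)
    [Ax] p1 ⊢ p1

Result: YES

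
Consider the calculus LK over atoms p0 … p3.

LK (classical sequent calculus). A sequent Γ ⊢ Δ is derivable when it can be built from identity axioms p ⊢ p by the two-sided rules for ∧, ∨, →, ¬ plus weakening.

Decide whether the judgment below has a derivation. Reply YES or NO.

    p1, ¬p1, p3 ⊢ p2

Derivation trace:
[WL] p1, ¬p1, p3 ⊢ p2
  [WR] p1, ¬p1 ⊢ p2
    [¬L] p1, ¬p1 ⊢ 
      [Ax] p1 ⊢ p1

Result: YES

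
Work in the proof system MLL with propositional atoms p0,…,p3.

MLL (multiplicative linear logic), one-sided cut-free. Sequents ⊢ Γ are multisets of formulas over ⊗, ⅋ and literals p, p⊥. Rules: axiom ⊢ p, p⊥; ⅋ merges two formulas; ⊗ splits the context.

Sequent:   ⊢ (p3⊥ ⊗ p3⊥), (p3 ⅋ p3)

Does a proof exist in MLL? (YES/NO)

Derivation trace:
[⅋]  ⊢ (p3⊥ ⊗ p3⊥), (p3 ⅋ p3)
  [⊗]  ⊢ p3, p3, (p3⊥ ⊗ p3⊥)
    [Ax]  ⊢ p3, p3⊥
    [Ax]  ⊢ p3, p3⊥

Result: YES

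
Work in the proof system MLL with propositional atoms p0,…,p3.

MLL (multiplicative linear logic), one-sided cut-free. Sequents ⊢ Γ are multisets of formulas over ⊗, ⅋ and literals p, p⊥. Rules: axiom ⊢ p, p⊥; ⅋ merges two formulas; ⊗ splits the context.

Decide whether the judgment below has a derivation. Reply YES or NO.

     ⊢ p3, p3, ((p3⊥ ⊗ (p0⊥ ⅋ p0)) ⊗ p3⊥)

Proof tree:
[⊗]  ⊢ p3, p3, ((p3⊥ ⊗ (p0⊥ ⅋ p0)) ⊗ p3⊥)
  [⊗]  ⊢ p3, (p3⊥ ⊗ (p0⊥ ⅋ p0))
    [Ax]  ⊢ p3, p3⊥
    [⅋]  ⊢ (p0⊥ ⅋ p0)
      [Ax]  ⊢ p0, p0⊥
  [Ax]  ⊢ p3, p3⊥

Result: YES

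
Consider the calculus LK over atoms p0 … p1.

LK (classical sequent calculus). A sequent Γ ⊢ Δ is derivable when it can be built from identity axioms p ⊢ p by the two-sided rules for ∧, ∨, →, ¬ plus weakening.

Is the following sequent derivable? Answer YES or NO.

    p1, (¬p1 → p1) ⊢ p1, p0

Derivation trace:
[WR] p1, (¬p1 → p1) ⊢ p1, p0
  [→L] p1, (¬p1 → p1) ⊢ p1
    [¬R]  ⊢ p1, ¬p1
      [Ax] p1 ⊢ p1
    [WL] p1, p1 ⊢ p1
      [Ax] p1 ⊢ p1

Result: YES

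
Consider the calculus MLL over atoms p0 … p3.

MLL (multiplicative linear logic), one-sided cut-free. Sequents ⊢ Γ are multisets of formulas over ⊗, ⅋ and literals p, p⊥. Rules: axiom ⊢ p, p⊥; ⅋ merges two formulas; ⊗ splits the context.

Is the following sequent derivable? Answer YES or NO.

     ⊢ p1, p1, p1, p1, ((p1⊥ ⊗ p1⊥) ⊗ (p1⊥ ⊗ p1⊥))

Derivation (root first):
[⊗]  ⊢ p1, p1, p1, p1, ((p1⊥ ⊗ p1⊥) ⊗ (p1⊥ ⊗ p1⊥))
  [⊗]  ⊢ p1, p1, (p1⊥ ⊗ p1⊥)
    [Ax]  ⊢ p1, p1⊥
    [Ax]  ⊢ p1, p1⊥
  [⊗]  ⊢ p1, p1, (p1⊥ ⊗ p1⊥)
    [Ax]  ⊢ p1, p1⊥
    [Ax]  ⊢ p1, p1⊥

Result: YES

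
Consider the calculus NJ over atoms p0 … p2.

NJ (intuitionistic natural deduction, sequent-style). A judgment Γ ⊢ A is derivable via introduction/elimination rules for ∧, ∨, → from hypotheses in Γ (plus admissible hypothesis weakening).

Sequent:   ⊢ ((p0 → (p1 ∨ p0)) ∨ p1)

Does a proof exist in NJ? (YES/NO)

Proof tree:
[∨I₁]  ⊢ ((p0 → (p1 ∨ p0)) ∨ p1)
  [→I]  ⊢ (p0 → (p1 ∨ p0))
    [∨I₂] p0 ⊢ (p1 ∨ p0)
      [Ax] p0 ⊢ p0

Result: YES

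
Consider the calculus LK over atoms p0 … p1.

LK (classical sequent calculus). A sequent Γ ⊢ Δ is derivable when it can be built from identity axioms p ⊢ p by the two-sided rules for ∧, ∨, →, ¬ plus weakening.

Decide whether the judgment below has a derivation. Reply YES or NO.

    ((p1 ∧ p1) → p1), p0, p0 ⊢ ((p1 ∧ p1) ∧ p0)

Search for a countermodel by truth-table:
  v=00: Γ:[((p1 ∧ p1) → p1)=T, p0=F, p0=F] Δ:[((p1 ∧ p1) ∧ p0)=F] refutes=False
  v=01: Γ:[((p1 ∧ p1) → p1)=T, p0=F, p0=F] Δ:[((p1 ∧ p1) ∧ p0)=F] refutes=False
  v=10: Γ:[((p1 ∧ p1) → p1)=T, p0=T, p0=T] Δ:[((p1 ∧ p1) ∧ p0)=F] refutes=True  ← countermodel

Result: NO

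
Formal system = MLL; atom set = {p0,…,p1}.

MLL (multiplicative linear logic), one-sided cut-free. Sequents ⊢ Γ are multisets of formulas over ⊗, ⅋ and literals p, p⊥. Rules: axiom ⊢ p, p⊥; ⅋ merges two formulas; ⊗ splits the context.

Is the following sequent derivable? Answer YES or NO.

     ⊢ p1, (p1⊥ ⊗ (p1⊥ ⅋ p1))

Derivation (root first):
[⊗]  ⊢ p1, (p1⊥ ⊗ (p1⊥ ⅋ p1))
  [Ax]  ⊢ p1, p1⊥
  [⅋]  ⊢ (p1⊥ ⅋ p1)
    [Ax]  ⊢ p1, p1⊥

Result: YES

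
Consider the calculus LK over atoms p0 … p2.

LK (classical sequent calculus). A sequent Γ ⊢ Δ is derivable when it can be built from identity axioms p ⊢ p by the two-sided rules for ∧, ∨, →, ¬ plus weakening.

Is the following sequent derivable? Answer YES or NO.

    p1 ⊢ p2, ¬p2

Proof tree:
[WL] p1 ⊢ p2, ¬p2
  [¬R]  ⊢ p2, ¬p2
    [Ax] p2 ⊢ p2

Result: YES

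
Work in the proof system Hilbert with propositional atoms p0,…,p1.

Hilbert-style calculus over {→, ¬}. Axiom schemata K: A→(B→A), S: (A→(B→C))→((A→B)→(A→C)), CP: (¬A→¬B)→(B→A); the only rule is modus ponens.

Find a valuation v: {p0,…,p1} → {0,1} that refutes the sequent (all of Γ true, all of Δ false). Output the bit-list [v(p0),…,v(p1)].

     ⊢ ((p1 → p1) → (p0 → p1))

Search for a countermodel by truth-table:
  v=00: Γ:[] Δ:[((p1 → p1) → (p0 → p1))=T] refutes=False
  v=01: Γ:[] Δ:[((p1 → p1) → (p0 → p1))=T] refutes=False
  v=10: Γ:[] Δ:[((p1 → p1) → (p0 → p1))=F] refutes=True  ← countermodel

Result: [1, 0]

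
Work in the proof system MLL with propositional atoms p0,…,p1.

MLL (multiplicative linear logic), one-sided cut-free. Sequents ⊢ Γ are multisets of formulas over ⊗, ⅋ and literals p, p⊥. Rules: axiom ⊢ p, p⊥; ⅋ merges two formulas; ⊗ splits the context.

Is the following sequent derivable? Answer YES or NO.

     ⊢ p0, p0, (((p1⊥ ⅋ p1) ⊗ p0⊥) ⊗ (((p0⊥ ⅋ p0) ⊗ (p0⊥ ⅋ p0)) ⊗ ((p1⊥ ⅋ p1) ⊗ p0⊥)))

Derivation (root first):
[⊗]  ⊢ p0, p0, (((p1⊥ ⅋ p1) ⊗ p0⊥) ⊗ (((p0⊥ ⅋ p0) ⊗ (p0⊥ ⅋ p0)) ⊗ ((p1⊥ ⅋ p1) ⊗ p0⊥)))
  [⊗]  ⊢ p0, ((p1⊥ ⅋ p1) ⊗ p0⊥)
    [⅋]  ⊢ (p1⊥ ⅋ p1)
      [Ax]  ⊢ p1, p1⊥
    [Ax]  ⊢ p0, p0⊥
  [⊗]  ⊢ p0, (((p0⊥ ⅋ p0) ⊗ (p0⊥ ⅋ p0)) ⊗ ((p1⊥ ⅋ p1) ⊗ p0⊥))
    [⊗]  ⊢ ((p0⊥ ⅋ p0) ⊗ (p0⊥ ⅋ p0))
      [⅋]  ⊢ (p0⊥ ⅋ p0)
        [Ax]  ⊢ p0, p0⊥
      [⅋]  ⊢ (p0⊥ ⅋ p0)
        [Ax]  ⊢ p0, p0⊥
    [⊗]  ⊢ p0, ((p1⊥ ⅋ p1) ⊗ p0⊥)
      [⅋]  ⊢ (p1⊥ ⅋ p1)
        [Ax]  ⊢ p1, p1⊥
      [Ax]  ⊢ p0, p0⊥

Result: YES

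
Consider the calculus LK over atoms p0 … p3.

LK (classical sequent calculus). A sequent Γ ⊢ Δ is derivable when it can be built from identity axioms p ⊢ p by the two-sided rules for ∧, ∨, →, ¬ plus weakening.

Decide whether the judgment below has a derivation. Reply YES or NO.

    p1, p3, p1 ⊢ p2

Enumerate valuations to refute Γ ⊢ Δ:
  v=0000: Γ:[p1=F, p3=F, p1=F] Δ:[p2=F] refutes=False
  v=0001: Γ:[p1=F, p3=T, p1=F] Δ:[p2=F] refutes=False
  v=0010: Γ:[p1=F, p3=F, p1=F] Δ:[p2=T] refutes=False
  v=0011: Γ:[p1=F, p3=T, p1=F] Δ:[p2=T] refutes=False
  v=0100: Γ:[p1=T, p3=F, p1=T] Δ:[p2=F] refutes=False
  v=0101: Γ:[p1=T, p3=T, p1=T] Δ:[p2=F] refutes=True  ← countermodel

Result: NO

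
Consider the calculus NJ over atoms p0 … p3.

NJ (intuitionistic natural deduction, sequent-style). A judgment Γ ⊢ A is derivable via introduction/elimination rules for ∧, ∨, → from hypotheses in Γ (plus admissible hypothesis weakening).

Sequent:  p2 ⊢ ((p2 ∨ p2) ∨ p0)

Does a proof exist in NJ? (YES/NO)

Derivation (root first):
[∨I₁] p2 ⊢ ((p2 ∨ p2) ∨ p0)
  [∨I₂] p2 ⊢ (p2 ∨ p2)
    [Ax] p2 ⊢ p2

Result: YES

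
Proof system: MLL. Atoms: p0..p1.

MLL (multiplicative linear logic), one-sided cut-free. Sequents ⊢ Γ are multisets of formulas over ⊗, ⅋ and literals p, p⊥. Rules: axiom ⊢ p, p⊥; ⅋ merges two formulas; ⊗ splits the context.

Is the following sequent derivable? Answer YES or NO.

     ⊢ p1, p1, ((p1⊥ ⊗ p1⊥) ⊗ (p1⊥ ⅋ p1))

Derivation trace:
[⊗]  ⊢ p1, p1, ((p1⊥ ⊗ p1⊥) ⊗ (p1⊥ ⅋ p1))
  [⊗]  ⊢ p1, p1, (p1⊥ ⊗ p1⊥)
    [Ax]  ⊢ p1, p1⊥
    [Ax]  ⊢ p1, p1⊥
  [⅋]  ⊢ (p1⊥ ⅋ p1)
    [Ax]  ⊢ p1, p1⊥

Result: YES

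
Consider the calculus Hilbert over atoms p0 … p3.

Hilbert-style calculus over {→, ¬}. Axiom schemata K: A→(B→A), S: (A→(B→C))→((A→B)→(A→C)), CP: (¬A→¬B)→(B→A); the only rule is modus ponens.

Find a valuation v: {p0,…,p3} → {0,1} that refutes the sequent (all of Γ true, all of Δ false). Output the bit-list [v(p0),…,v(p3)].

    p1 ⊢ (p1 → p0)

Truth-table refutation:
  v=0000: Γ:[p1=F] Δ:[(p1 → p0)=T] refutes=False
  v=0001: Γ:[p1=F] Δ:[(p1 → p0)=T] refutes=False
  v=0010: Γ:[p1=F] Δ:[(p1 → p0)=T] refutes=False
  v=0011: Γ:[p1=F] Δ:[(p1 → p0)=T] refutes=False
  v=0100: Γ:[p1=T] Δ:[(p1 → p0)=F] refutes=True  ← countermodel

Result: [0, 1, 0, 0]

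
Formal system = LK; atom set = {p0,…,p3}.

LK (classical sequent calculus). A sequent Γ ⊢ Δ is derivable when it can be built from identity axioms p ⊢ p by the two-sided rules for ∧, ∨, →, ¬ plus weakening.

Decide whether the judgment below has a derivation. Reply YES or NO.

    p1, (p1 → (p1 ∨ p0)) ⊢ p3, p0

Truth-table refutation:
  v=0000: Γ:[p1=F, (p1 → (p1 ∨ p0))=T] Δ:[p3=F, p0=F] refutes=False
  v=0001: Γ:[p1=F, (p1 → (p1 ∨ p0))=T] Δ:[p3=T, p0=F] refutes=False
  v=0010: Γ:[p1=F, (p1 → (p1 ∨ p0))=T] Δ:[p3=F, p0=F] refutes=False
  v=0011: Γ:[p1=F, (p1 → (p1 ∨ p0))=T] Δ:[p3=T, p0=F] refutes=False
  v=0100: Γ:[p1=T, (p1 → (p1 ∨ p0))=T] Δ:[p3=F, p0=F] refutes=True  ← countermodel

Result: NO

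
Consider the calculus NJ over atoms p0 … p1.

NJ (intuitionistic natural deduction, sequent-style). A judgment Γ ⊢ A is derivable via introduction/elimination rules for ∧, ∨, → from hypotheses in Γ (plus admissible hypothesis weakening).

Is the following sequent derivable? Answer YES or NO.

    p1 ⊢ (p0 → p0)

Derivation (root first):
[Wk] p1 ⊢ (p0 → p0)
  [→I]  ⊢ (p0 → p0)
    [Ax] p0 ⊢ p0

Result: YES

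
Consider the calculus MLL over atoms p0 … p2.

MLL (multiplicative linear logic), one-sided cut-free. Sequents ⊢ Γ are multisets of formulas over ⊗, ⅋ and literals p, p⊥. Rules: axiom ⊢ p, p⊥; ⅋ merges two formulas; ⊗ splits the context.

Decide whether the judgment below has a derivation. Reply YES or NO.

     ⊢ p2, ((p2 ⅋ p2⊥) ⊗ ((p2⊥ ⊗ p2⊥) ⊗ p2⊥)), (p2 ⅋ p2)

Derivation (root first):
[⅋]  ⊢ p2, ((p2 ⅋ p2⊥) ⊗ ((p2⊥ ⊗ p2⊥) ⊗ p2⊥)), (p2 ⅋ p2)
  [⊗]  ⊢ p2, p2, p2, ((p2 ⅋ p2⊥) ⊗ ((p2⊥ ⊗ p2⊥) ⊗ p2⊥))
    [⅋]  ⊢ (p2 ⅋ p2⊥)
      [Ax]  ⊢ p2, p2⊥
    [⊗]  ⊢ p2, p2, p2, ((p2⊥ ⊗ p2⊥) ⊗ p2⊥)
      [⊗]  ⊢ p2, p2, (p2⊥ ⊗ p2⊥)
        [Ax]  ⊢ p2, p2⊥
        [Ax]  ⊢ p2, p2⊥
      [Ax]  ⊢ p2, p2⊥

Result: YES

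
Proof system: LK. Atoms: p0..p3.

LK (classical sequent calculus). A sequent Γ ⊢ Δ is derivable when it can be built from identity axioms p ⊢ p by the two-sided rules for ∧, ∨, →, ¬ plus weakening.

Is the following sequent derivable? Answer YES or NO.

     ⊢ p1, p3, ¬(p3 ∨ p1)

Derivation trace:
[¬R]  ⊢ p1, p3, ¬(p3 ∨ p1)
  [∨L] (p3 ∨ p1) ⊢ p1, p3
    [Ax] p3 ⊢ p3
    [Ax] p1 ⊢ p1

Result: YES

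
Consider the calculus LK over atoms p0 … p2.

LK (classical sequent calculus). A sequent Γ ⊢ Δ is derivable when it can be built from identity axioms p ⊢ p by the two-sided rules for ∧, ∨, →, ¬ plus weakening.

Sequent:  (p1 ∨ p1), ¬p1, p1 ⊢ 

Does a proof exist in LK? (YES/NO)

Derivation (root first):
[WL] (p1 ∨ p1), ¬p1, p1 ⊢ 
  [¬L] (p1 ∨ p1), ¬p1 ⊢ 
    [∨L] (p1 ∨ p1) ⊢ p1
      [Ax] p1 ⊢ p1
      [Ax] p1 ⊢ p1

Result: YES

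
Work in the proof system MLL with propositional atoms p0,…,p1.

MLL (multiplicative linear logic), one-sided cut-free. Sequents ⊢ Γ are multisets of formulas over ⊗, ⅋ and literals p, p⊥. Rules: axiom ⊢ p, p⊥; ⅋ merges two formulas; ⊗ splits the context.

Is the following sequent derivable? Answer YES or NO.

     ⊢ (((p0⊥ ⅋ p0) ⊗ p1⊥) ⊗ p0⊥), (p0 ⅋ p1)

Derivation (root first):
[⅋]  ⊢ (((p0⊥ ⅋ p0) ⊗ p1⊥) ⊗ p0⊥), (p0 ⅋ p1)
  [⊗]  ⊢ p1, p0, (((p0⊥ ⅋ p0) ⊗ p1⊥) ⊗ p0⊥)
    [⊗]  ⊢ p1, ((p0⊥ ⅋ p0) ⊗ p1⊥)
      [⅋]  ⊢ (p0⊥ ⅋ p0)
        [Ax]  ⊢ p0, p0⊥
      [Ax]  ⊢ p1, p1⊥
    [Ax]  ⊢ p0, p0⊥

Result: YES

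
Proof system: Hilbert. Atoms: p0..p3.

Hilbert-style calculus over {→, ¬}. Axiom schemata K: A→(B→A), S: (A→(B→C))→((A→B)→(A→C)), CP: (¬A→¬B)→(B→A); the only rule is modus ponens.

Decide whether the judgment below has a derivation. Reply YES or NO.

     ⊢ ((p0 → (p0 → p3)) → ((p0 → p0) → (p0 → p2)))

Search for a countermodel by truth-table:
  v=0000: Γ:[] Δ:[((p0 → (p0 → p3)) → ((p0 → p0) → (p0 → p2)))=T] refutes=False
  v=0001: Γ:[] Δ:[((p0 → (p0 → p3)) → ((p0 → p0) → (p0 → p2)))=T] refutes=False
  v=0010: Γ:[] Δ:[((p0 → (p0 → p3)) → ((p0 → p0) → (p0 → p2)))=T] refutes=False
  v=0011: Γ:[] Δ:[((p0 → (p0 → p3)) → ((p0 → p0) → (p0 → p2)))=T] refutes=False
  v=0100: Γ:[] Δ:[((p0 → (p0 → p3)) → ((p0 → p0) → (p0 → p2)))=T] refutes=False
  v=0101: Γ:[] Δ:[((p0 → (p0 → p3)) → ((p0 → p0) → (p0 → p2)))=T] refutes=False
  v=0110: Γ:[] Δ:[((p0 → (p0 → p3)) → ((p0 → p0) → (p0 → p2)))=T] refutes=False
  v=0111: Γ:[] Δ:[((p0 → (p0 → p3)) → ((p0 → p0) → (p0 → p2)))=T] refutes=False
  v=1000: Γ:[] Δ:[((p0 → (p0 → p3)) → ((p0 → p0) → (p0 → p2)))=T] refutes=False
  v=1001: Γ:[] Δ:[((p0 → (p0 → p3)) → ((p0 → p0) → (p0 → p2)))=F] refutes=True  ← countermodel

Result: NO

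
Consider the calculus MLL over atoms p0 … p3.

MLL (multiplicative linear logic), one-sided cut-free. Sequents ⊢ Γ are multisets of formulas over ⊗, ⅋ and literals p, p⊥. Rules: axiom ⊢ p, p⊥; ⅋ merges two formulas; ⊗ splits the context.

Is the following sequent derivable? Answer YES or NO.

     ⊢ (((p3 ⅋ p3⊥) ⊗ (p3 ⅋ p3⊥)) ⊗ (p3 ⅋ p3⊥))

Derivation (root first):
[⊗]  ⊢ (((p3 ⅋ p3⊥) ⊗ (p3 ⅋ p3⊥)) ⊗ (p3 ⅋ p3⊥))
  [⊗]  ⊢ ((p3 ⅋ p3⊥) ⊗ (p3 ⅋ p3⊥))
    [⅋]  ⊢ (p3 ⅋ p3⊥)
      [Ax]  ⊢ p3, p3⊥
    [⅋]  ⊢ (p3 ⅋ p3⊥)
      [Ax]  ⊢ p3, p3⊥
  [⅋]  ⊢ (p3 ⅋ p3⊥)
    [Ax]  ⊢ p3, p3⊥

Result: YES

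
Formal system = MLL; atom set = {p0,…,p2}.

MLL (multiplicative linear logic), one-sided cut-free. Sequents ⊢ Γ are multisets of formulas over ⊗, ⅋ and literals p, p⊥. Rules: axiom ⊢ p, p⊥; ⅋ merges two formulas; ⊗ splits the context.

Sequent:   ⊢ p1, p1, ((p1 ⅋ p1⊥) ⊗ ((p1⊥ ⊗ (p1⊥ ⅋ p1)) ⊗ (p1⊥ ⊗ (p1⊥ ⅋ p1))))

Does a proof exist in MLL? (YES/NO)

Proof tree:
[⊗]  ⊢ p1, p1, ((p1 ⅋ p1⊥) ⊗ ((p1⊥ ⊗ (p1⊥ ⅋ p1)) ⊗ (p1⊥ ⊗ (p1⊥ ⅋ p1))))
  [⅋]  ⊢ (p1 ⅋ p1⊥)
    [Ax]  ⊢ p1, p1⊥
  [⊗]  ⊢ p1, p1, ((p1⊥ ⊗ (p1⊥ ⅋ p1)) ⊗ (p1⊥ ⊗ (p1⊥ ⅋ p1)))
    [⊗]  ⊢ p1, (p1⊥ ⊗ (p1⊥ ⅋ p1))
      [Ax]  ⊢ p1, p1⊥
      [⅋]  ⊢ (p1⊥ ⅋ p1)
        [Ax]  ⊢ p1, p1⊥
    [⊗]  ⊢ p1, (p1⊥ ⊗ (p1⊥ ⅋ p1))
      [Ax]  ⊢ p1, p1⊥
      [⅋]  ⊢ (p1⊥ ⅋ p1)
        [Ax]  ⊢ p1, p1⊥

Result: YES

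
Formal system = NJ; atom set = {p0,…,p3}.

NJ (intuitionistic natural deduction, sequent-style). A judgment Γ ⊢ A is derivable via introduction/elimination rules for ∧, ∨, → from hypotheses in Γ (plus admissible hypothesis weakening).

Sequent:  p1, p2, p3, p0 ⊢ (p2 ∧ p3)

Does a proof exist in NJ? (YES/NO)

Proof tree:
[∧I] p1, p2, p3, p0 ⊢ (p2 ∧ p3)
  [Ax] p2 ⊢ p2
  [Wk] p3, p0, p1 ⊢ p3
    [Wk] p3, p0 ⊢ p3
      [Ax] p3 ⊢ p3

Result: YES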